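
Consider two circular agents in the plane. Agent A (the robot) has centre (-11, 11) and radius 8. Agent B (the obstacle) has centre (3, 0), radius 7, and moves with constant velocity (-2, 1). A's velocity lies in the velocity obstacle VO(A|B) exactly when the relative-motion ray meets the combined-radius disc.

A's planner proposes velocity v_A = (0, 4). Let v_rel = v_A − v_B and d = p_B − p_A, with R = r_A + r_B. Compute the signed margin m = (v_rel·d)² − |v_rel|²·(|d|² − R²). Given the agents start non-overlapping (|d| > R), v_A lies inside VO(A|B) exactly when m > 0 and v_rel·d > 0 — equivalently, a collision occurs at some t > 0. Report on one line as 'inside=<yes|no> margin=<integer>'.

d = (14, -11),  |d|² = 317;  R = 8+7 = 15,  c = 317−15² = 92
v_rel = (2, 3),  |v_rel|² = 13;  v_rel·d = (2)·(14) + (3)·(-11) = -5
13·t² + 10·t + 92 = 0  ⇒  m = (-5)² − 13·92 = -1171
m = -1171 < 0,  v_rel·d = -5 < 0  ⇒  outside

inside=no margin=-1171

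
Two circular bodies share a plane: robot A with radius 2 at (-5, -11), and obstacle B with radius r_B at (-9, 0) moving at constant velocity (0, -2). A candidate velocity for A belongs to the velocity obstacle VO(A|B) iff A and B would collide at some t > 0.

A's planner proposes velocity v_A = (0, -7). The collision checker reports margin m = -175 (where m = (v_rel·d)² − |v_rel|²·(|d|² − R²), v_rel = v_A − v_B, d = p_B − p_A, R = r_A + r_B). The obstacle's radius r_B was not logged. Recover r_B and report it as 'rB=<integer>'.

m = -175
d = (-4, 11);  v_rel = (0, -5),  |v_rel|² = 25
v_rel×d = (0)·(11) − (-5)·(-4) = -20
since m = R²·25 − (-20)²:  R² = (400 + -175) / 25 = 9
R = √9 = 3  ⇒  r_B = 3 − 2 = 1

rB=1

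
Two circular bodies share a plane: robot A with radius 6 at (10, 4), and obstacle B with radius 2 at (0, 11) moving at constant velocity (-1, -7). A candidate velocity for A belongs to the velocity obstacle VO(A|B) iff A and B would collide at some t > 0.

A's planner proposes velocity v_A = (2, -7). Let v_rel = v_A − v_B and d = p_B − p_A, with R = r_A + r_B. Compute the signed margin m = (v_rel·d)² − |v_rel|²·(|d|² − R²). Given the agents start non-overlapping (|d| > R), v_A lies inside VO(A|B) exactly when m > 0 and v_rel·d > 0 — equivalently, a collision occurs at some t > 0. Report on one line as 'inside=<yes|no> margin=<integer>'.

d = (-10, 7),  |d|² = 149;  R = 6+2 = 8,  c = 149−8² = 85
v_rel = (3, 0),  |v_rel|² = 9;  v_rel·d = (3)·(-10) + (0)·(7) = -30
9·t² + 60·t + 85 = 0  ⇒  m = (-30)² − 9·85 = 135
m = 135 > 0,  v_rel·d = -30 < 0  ⇒  outside

inside=no margin=135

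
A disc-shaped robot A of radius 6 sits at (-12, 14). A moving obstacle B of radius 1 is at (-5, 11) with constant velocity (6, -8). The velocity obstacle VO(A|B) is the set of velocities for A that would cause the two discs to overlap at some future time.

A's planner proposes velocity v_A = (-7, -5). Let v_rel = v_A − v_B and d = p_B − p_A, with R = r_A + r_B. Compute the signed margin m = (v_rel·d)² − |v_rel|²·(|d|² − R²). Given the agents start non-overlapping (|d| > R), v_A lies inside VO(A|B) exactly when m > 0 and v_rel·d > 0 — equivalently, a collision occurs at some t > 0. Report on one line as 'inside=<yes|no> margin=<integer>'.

d = (7, -3),  |d|² = 58;  R = 6+1 = 7,  c = 58−7² = 9
v_rel = (-13, 3),  |v_rel|² = 178;  v_rel·d = (-13)·(7) + (3)·(-3) = -100
178·t² + 200·t + 9 = 0  ⇒  m = (-100)² − 178·9 = 8398
m = 8398 > 0,  v_rel·d = -100 < 0  ⇒  outside

inside=no margin=8398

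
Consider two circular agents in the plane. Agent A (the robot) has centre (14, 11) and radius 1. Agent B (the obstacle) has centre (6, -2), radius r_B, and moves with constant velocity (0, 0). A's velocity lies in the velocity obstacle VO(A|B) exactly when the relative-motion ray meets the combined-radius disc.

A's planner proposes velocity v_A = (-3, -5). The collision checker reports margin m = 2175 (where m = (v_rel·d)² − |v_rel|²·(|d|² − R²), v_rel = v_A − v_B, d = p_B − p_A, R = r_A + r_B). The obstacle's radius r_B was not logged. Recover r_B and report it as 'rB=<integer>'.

m = 2175
d = (-8, -13);  v_rel = (-3, -5),  |v_rel|² = 34
v_rel×d = (-3)·(-13) − (-5)·(-8) = -1
since m = R²·34 − (-1)²:  R² = (1 + 2175) / 34 = 64
R = √64 = 8  ⇒  r_B = 8 − 1 = 7

rB=7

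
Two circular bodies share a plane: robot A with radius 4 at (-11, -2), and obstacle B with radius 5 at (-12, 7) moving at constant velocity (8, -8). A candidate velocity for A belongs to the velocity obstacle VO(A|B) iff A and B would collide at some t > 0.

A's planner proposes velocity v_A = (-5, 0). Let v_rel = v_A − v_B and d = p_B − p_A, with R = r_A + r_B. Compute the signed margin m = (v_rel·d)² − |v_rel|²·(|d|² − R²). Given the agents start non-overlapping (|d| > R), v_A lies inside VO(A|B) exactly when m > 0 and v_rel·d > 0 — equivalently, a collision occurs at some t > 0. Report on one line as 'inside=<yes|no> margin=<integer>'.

d = (-1, 9),  |d|² = 82;  R = 4+5 = 9,  c = 82−9² = 1
v_rel = (-13, 8),  |v_rel|² = 233;  v_rel·d = (-13)·(-1) + (8)·(9) = 85
233·t² − 170·t + 1 = 0  ⇒  m = 85² − 233·1 = 6992
m = 6992 > 0,  v_rel·d = 85 > 0  ⇒  inside

inside=yes margin=6992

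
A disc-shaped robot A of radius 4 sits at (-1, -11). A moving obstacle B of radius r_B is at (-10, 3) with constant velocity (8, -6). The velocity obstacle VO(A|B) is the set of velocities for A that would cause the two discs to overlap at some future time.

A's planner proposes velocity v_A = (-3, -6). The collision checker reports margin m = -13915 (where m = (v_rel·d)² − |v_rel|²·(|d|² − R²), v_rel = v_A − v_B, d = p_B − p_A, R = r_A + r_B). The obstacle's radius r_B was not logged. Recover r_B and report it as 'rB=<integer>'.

m = -13915
d = (-9, 14);  v_rel = (-11, 0),  |v_rel|² = 121
v_rel×d = (-11)·(14) − (0)·(-9) = -154
since m = R²·121 − (-154)²:  R² = (23716 + -13915) / 121 = 81
R = √81 = 9  ⇒  r_B = 9 − 4 = 5

rB=5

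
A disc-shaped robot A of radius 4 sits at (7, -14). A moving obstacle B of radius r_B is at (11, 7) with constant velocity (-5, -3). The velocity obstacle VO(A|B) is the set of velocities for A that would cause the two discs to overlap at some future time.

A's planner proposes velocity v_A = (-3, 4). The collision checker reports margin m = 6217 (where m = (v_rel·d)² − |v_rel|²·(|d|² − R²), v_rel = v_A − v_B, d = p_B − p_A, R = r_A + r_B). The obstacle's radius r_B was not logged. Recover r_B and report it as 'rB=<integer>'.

m = 6217
d = (4, 21);  v_rel = (2, 7),  |v_rel|² = 53
v_rel×d = (2)·(21) − (7)·(4) = 14
since m = R²·53 − 14²:  R² = (196 + 6217) / 53 = 121
R = √121 = 11  ⇒  r_B = 11 − 4 = 7

rB=7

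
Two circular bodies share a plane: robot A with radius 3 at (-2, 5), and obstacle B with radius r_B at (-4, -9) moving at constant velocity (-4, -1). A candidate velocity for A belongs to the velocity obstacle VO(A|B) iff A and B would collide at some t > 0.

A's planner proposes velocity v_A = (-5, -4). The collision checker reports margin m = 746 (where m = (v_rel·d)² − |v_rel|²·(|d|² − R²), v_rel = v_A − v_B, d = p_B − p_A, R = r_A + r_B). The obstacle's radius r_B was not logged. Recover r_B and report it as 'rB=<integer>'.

m = 746
d = (-2, -14);  v_rel = (-1, -3),  |v_rel|² = 10
v_rel×d = (-1)·(-14) − (-3)·(-2) = 8
since m = R²·10 − 8²:  R² = (64 + 746) / 10 = 81
R = √81 = 9  ⇒  r_B = 9 − 3 = 6

rB=6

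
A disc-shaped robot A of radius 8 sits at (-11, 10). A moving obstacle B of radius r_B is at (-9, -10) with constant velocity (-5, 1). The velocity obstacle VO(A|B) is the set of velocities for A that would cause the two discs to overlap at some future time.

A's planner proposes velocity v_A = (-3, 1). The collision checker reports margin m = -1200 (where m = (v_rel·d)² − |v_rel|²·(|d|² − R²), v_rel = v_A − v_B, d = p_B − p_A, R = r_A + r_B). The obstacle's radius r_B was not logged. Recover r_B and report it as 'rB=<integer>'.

m = -1200
d = (2, -20);  v_rel = (2, 0),  |v_rel|² = 4
v_rel×d = (2)·(-20) − (0)·(2) = -40
since m = R²·4 − (-40)²:  R² = (1600 + -1200) / 4 = 100
R = √100 = 10  ⇒  r_B = 10 − 8 = 2

rB=2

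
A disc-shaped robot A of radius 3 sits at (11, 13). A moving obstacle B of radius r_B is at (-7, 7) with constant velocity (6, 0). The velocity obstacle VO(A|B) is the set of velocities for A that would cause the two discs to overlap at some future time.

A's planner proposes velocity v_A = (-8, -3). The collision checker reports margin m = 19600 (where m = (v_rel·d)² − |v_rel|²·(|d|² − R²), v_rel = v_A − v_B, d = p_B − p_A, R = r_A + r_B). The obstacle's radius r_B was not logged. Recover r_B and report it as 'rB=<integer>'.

m = 19600
d = (-18, -6);  v_rel = (-14, -3),  |v_rel|² = 205
v_rel×d = (-14)·(-6) − (-3)·(-18) = 30
since m = R²·205 − 30²:  R² = (900 + 19600) / 205 = 100
R = √100 = 10  ⇒  r_B = 10 − 3 = 7

rB=7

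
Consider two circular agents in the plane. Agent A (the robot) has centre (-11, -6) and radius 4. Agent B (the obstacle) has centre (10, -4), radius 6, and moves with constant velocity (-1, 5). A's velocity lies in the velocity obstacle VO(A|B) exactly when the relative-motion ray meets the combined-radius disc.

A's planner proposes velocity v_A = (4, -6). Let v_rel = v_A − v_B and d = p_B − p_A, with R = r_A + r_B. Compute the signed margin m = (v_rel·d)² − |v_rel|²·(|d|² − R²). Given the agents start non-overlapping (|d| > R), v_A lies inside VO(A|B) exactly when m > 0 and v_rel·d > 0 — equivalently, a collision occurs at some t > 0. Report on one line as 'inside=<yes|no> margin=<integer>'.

d = (21, 2),  |d|² = 445;  R = 4+6 = 10,  c = 445−10² = 345
v_rel = (5, -11),  |v_rel|² = 146;  v_rel·d = (5)·(21) + (-11)·(2) = 83
146·t² − 166·t + 345 = 0  ⇒  m = 83² − 146·345 = -43481
m = -43481 < 0,  v_rel·d = 83 > 0  ⇒  outside

inside=no margin=-43481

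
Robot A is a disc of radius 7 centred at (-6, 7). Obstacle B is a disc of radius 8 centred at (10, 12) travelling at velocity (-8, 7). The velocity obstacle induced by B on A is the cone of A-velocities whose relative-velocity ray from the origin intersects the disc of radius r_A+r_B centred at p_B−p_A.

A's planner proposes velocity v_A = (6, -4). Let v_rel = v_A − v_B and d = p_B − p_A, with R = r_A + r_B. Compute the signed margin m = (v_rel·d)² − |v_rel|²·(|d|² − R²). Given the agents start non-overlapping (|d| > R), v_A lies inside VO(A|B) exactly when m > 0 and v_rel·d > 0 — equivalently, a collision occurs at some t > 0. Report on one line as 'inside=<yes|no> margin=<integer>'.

d = (16, 5),  |d|² = 281;  R = 7+8 = 15,  c = 281−15² = 56
v_rel = (14, -11),  |v_rel|² = 317;  v_rel·d = (14)·(16) + (-11)·(5) = 169
317·t² − 338·t + 56 = 0  ⇒  m = 169² − 317·56 = 10809
m = 10809 > 0,  v_rel·d = 169 > 0  ⇒  inside

inside=yes margin=10809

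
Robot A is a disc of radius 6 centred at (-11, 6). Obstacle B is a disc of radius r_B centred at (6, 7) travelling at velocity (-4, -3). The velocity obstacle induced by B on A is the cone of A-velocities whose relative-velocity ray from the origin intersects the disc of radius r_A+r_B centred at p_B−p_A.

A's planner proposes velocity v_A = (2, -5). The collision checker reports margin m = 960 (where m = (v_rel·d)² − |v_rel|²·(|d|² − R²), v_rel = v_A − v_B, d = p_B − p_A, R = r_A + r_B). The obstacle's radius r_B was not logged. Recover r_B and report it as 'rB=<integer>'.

m = 960
d = (17, 1);  v_rel = (6, -2),  |v_rel|² = 40
v_rel×d = (6)·(1) − (-2)·(17) = 40
since m = R²·40 − 40²:  R² = (1600 + 960) / 40 = 64
R = √64 = 8  ⇒  r_B = 8 − 6 = 2

rB=2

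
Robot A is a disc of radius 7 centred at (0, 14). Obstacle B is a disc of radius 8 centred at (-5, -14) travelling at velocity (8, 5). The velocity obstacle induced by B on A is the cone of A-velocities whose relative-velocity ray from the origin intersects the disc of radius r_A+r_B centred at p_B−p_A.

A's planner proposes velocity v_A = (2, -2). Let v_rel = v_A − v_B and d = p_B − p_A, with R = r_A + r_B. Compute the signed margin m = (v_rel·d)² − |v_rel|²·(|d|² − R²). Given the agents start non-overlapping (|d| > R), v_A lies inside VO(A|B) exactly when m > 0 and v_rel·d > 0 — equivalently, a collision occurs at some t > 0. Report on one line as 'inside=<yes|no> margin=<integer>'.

d = (-5, -28),  |d|² = 809;  R = 7+8 = 15,  c = 809−15² = 584
v_rel = (-6, -7),  |v_rel|² = 85;  v_rel·d = (-6)·(-5) + (-7)·(-28) = 226
85·t² − 452·t + 584 = 0  ⇒  m = 226² − 85·584 = 1436
m = 1436 > 0,  v_rel·d = 226 > 0  ⇒  inside

inside=yes margin=1436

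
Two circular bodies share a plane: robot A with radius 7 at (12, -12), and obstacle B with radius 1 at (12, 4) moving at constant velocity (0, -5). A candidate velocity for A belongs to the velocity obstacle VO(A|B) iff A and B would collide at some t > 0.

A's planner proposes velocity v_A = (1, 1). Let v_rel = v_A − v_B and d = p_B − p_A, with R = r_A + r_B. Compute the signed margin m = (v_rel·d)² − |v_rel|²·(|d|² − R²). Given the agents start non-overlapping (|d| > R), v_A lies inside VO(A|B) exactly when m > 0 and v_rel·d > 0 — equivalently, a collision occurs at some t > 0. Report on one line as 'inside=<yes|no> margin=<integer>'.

d = (0, 16),  |d|² = 256;  R = 7+1 = 8,  c = 256−8² = 192
v_rel = (1, 6),  |v_rel|² = 37;  v_rel·d = (1)·(0) + (6)·(16) = 96
37·t² − 192·t + 192 = 0  ⇒  m = 96² − 37·192 = 2112
m = 2112 > 0,  v_rel·d = 96 > 0  ⇒  inside

inside=yes margin=2112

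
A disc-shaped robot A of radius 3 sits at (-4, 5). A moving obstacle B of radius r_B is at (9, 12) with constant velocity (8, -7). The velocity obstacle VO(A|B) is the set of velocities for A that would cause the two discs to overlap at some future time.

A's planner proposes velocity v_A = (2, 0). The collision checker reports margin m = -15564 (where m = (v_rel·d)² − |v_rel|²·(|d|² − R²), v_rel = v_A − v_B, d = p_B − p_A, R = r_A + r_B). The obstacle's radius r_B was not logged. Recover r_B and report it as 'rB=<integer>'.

m = -15564
d = (13, 7);  v_rel = (-6, 7),  |v_rel|² = 85
v_rel×d = (-6)·(7) − (7)·(13) = -133
since m = R²·85 − (-133)²:  R² = (17689 + -15564) / 85 = 25
R = √25 = 5  ⇒  r_B = 5 − 3 = 2

rB=2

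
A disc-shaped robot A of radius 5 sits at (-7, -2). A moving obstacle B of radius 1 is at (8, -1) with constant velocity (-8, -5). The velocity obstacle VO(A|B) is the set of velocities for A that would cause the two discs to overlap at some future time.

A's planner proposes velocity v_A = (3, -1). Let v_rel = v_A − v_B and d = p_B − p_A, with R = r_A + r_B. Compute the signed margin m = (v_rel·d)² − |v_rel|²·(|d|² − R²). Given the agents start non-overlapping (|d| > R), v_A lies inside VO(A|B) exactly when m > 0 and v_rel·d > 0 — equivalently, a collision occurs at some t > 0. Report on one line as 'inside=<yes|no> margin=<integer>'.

d = (15, 1),  |d|² = 226;  R = 5+1 = 6,  c = 226−6² = 190
v_rel = (11, 4),  |v_rel|² = 137;  v_rel·d = (11)·(15) + (4)·(1) = 169
137·t² − 338·t + 190 = 0  ⇒  m = 169² − 137·190 = 2531
m = 2531 > 0,  v_rel·d = 169 > 0  ⇒  inside

inside=yes margin=2531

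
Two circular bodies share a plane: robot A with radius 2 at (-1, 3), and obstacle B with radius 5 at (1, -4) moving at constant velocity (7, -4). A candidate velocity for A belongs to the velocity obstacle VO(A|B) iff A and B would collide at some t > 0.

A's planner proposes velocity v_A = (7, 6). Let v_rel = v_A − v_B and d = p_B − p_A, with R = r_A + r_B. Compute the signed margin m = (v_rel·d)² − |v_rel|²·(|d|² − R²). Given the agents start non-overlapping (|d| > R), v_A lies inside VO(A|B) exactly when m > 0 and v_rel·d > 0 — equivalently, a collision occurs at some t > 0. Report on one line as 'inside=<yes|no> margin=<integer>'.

d = (2, -7),  |d|² = 53;  R = 2+5 = 7,  c = 53−7² = 4
v_rel = (0, 10),  |v_rel|² = 100;  v_rel·d = (0)·(2) + (10)·(-7) = -70
100·t² + 140·t + 4 = 0  ⇒  m = (-70)² − 100·4 = 4500
m = 4500 > 0,  v_rel·d = -70 < 0  ⇒  outside

inside=no margin=4500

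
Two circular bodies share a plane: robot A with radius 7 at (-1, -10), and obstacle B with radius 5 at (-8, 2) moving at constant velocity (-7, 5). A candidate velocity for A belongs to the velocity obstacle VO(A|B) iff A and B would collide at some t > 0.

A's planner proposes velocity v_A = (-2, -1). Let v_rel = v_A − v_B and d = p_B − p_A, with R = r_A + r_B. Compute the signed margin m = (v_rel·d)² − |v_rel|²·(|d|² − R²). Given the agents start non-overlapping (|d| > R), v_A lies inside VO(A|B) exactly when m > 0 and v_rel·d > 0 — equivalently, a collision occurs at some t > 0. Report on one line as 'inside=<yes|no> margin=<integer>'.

d = (-7, 12),  |d|² = 193;  R = 7+5 = 12,  c = 193−12² = 49
v_rel = (5, -6),  |v_rel|² = 61;  v_rel·d = (5)·(-7) + (-6)·(12) = -107
61·t² + 214·t + 49 = 0  ⇒  m = (-107)² − 61·49 = 8460
m = 8460 > 0,  v_rel·d = -107 < 0  ⇒  outside

inside=no margin=8460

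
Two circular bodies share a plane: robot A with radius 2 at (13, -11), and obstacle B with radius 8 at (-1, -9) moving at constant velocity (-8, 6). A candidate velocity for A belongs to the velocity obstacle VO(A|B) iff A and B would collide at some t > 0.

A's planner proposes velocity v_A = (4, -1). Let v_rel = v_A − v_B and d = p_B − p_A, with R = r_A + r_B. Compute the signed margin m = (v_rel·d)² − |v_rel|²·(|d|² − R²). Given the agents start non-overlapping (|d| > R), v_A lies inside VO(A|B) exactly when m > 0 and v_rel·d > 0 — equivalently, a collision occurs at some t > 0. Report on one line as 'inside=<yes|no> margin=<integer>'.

d = (-14, 2),  |d|² = 200;  R = 2+8 = 10,  c = 200−10² = 100
v_rel = (12, -7),  |v_rel|² = 193;  v_rel·d = (12)·(-14) + (-7)·(2) = -182
193·t² + 364·t + 100 = 0  ⇒  m = (-182)² − 193·100 = 13824
m = 13824 > 0,  v_rel·d = -182 < 0  ⇒  outside

inside=no margin=13824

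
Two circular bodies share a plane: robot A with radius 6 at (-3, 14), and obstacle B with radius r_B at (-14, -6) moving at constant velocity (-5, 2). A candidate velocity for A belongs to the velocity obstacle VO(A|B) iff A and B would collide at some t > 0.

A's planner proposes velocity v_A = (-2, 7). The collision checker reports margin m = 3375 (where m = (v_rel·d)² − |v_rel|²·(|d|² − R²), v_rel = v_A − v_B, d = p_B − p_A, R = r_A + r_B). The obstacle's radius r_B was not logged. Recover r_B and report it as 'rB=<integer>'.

m = 3375
d = (-11, -20);  v_rel = (3, 5),  |v_rel|² = 34
v_rel×d = (3)·(-20) − (5)·(-11) = -5
since m = R²·34 − (-5)²:  R² = (25 + 3375) / 34 = 100
R = √100 = 10  ⇒  r_B = 10 − 6 = 4

rB=4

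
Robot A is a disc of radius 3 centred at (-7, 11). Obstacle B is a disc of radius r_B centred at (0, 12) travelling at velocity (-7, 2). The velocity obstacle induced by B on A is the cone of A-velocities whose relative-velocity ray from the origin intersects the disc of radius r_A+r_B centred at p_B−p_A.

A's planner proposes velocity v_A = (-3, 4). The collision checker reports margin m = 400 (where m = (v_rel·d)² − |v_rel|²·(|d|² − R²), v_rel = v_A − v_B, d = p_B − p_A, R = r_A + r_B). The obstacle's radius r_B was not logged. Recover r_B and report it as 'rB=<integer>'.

m = 400
d = (7, 1);  v_rel = (4, 2),  |v_rel|² = 20
v_rel×d = (4)·(1) − (2)·(7) = -10
since m = R²·20 − (-10)²:  R² = (100 + 400) / 20 = 25
R = √25 = 5  ⇒  r_B = 5 − 3 = 2

rB=2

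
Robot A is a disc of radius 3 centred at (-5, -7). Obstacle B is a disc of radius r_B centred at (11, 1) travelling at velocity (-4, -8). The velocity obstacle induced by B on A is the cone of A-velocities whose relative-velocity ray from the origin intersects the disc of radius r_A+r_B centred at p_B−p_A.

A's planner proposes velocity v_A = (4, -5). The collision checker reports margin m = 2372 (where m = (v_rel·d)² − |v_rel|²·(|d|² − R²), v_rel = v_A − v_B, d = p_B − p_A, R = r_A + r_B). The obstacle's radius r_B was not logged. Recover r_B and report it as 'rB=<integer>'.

m = 2372
d = (16, 8);  v_rel = (8, 3),  |v_rel|² = 73
v_rel×d = (8)·(8) − (3)·(16) = 16
since m = R²·73 − 16²:  R² = (256 + 2372) / 73 = 36
R = √36 = 6  ⇒  r_B = 6 − 3 = 3

rB=3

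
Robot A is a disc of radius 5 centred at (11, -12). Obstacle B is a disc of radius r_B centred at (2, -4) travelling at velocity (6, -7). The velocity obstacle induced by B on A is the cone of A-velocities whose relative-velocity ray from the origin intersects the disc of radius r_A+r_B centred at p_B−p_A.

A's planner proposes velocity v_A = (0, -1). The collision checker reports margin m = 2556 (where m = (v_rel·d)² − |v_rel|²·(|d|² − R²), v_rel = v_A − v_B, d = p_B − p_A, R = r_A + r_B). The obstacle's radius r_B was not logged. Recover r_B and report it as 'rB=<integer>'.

m = 2556
d = (-9, 8);  v_rel = (-6, 6),  |v_rel|² = 72
v_rel×d = (-6)·(8) − (6)·(-9) = 6
since m = R²·72 − 6²:  R² = (36 + 2556) / 72 = 36
R = √36 = 6  ⇒  r_B = 6 − 5 = 1

rB=1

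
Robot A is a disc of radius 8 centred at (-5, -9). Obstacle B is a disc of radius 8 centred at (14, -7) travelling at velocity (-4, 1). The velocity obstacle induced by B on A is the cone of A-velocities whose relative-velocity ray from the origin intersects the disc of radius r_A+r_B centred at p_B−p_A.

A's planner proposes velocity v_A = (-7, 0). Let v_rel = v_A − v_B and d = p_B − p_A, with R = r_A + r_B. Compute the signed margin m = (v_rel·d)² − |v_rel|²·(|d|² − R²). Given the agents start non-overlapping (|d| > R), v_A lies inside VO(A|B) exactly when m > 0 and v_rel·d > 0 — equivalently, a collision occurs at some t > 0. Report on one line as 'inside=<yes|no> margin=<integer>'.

d = (19, 2),  |d|² = 365;  R = 8+8 = 16,  c = 365−16² = 109
v_rel = (-3, -1),  |v_rel|² = 10;  v_rel·d = (-3)·(19) + (-1)·(2) = -59
10·t² + 118·t + 109 = 0  ⇒  m = (-59)² − 10·109 = 2391
m = 2391 > 0,  v_rel·d = -59 < 0  ⇒  outside

inside=no margin=2391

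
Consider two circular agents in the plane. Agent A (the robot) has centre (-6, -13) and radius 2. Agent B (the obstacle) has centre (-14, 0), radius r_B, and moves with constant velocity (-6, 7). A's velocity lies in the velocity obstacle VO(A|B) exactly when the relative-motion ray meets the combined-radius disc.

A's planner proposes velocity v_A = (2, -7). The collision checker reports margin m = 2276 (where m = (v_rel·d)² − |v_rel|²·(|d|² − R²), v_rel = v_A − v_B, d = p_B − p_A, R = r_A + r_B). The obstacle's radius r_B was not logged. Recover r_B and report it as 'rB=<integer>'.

m = 2276
d = (-8, 13);  v_rel = (8, -14),  |v_rel|² = 260
v_rel×d = (8)·(13) − (-14)·(-8) = -8
since m = R²·260 − (-8)²:  R² = (64 + 2276) / 260 = 9
R = √9 = 3  ⇒  r_B = 3 − 2 = 1

rB=1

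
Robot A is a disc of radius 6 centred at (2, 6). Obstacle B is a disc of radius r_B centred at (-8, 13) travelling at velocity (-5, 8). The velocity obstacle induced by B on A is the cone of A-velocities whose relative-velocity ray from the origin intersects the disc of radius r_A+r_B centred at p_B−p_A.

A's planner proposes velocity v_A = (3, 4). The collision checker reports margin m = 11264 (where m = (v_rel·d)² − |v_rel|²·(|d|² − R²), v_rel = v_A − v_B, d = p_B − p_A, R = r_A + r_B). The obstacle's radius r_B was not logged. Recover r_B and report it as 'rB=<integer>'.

m = 11264
d = (-10, 7);  v_rel = (8, -4),  |v_rel|² = 80
v_rel×d = (8)·(7) − (-4)·(-10) = 16
since m = R²·80 − 16²:  R² = (256 + 11264) / 80 = 144
R = √144 = 12  ⇒  r_B = 12 − 6 = 6

rB=6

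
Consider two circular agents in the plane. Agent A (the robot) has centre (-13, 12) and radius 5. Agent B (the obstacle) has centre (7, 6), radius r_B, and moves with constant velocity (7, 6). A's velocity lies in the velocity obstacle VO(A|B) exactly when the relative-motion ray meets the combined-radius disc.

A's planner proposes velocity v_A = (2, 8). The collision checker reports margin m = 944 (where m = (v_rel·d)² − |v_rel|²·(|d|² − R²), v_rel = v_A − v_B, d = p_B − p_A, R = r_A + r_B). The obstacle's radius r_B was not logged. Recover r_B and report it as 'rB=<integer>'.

m = 944
d = (20, -6);  v_rel = (-5, 2),  |v_rel|² = 29
v_rel×d = (-5)·(-6) − (2)·(20) = -10
since m = R²·29 − (-10)²:  R² = (100 + 944) / 29 = 36
R = √36 = 6  ⇒  r_B = 6 − 5 = 1

rB=1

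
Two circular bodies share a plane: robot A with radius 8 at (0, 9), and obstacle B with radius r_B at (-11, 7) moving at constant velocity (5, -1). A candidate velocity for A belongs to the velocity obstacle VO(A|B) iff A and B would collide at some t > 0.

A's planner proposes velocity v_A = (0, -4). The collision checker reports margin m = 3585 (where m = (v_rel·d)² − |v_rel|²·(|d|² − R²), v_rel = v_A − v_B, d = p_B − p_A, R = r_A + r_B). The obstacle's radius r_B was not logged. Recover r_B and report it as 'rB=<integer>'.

m = 3585
d = (-11, -2);  v_rel = (-5, -3),  |v_rel|² = 34
v_rel×d = (-5)·(-2) − (-3)·(-11) = -23
since m = R²·34 − (-23)²:  R² = (529 + 3585) / 34 = 121
R = √121 = 11  ⇒  r_B = 11 − 8 = 3

rB=3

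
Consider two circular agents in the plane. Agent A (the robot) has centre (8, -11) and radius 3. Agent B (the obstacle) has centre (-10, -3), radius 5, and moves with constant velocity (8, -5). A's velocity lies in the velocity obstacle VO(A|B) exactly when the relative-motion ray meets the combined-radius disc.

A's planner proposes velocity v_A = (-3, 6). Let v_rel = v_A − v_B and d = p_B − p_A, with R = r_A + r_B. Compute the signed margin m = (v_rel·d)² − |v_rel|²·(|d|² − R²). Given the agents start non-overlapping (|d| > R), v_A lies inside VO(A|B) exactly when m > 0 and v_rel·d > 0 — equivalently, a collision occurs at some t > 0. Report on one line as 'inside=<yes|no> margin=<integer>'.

d = (-18, 8),  |d|² = 388;  R = 3+5 = 8,  c = 388−8² = 324
v_rel = (-11, 11),  |v_rel|² = 242;  v_rel·d = (-11)·(-18) + (11)·(8) = 286
242·t² − 572·t + 324 = 0  ⇒  m = 286² − 242·324 = 3388
m = 3388 > 0,  v_rel·d = 286 > 0  ⇒  inside

inside=yes margin=3388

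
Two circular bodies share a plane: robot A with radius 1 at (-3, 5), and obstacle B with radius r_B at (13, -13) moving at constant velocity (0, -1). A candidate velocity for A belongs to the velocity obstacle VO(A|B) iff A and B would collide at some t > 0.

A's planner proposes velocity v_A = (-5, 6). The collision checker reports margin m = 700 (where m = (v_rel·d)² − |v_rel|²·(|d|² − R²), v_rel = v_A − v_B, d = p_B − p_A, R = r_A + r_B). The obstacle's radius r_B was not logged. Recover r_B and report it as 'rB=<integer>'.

m = 700
d = (16, -18);  v_rel = (-5, 7),  |v_rel|² = 74
v_rel×d = (-5)·(-18) − (7)·(16) = -22
since m = R²·74 − (-22)²:  R² = (484 + 700) / 74 = 16
R = √16 = 4  ⇒  r_B = 4 − 1 = 3

rB=3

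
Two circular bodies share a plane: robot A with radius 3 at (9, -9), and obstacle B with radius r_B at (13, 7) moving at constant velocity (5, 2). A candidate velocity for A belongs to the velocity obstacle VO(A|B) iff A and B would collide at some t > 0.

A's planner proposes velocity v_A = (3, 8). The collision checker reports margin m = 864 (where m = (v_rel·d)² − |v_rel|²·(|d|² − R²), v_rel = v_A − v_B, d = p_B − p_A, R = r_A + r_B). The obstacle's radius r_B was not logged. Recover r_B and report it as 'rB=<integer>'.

m = 864
d = (4, 16);  v_rel = (-2, 6),  |v_rel|² = 40
v_rel×d = (-2)·(16) − (6)·(4) = -56
since m = R²·40 − (-56)²:  R² = (3136 + 864) / 40 = 100
R = √100 = 10  ⇒  r_B = 10 − 3 = 7

rB=7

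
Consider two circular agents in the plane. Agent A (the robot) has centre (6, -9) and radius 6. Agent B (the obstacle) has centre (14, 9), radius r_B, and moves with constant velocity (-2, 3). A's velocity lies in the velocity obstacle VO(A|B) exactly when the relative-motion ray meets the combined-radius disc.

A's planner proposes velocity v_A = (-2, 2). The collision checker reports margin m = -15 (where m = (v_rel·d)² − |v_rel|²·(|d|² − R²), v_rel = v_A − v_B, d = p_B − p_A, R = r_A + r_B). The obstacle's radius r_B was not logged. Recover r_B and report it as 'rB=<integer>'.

m = -15
d = (8, 18);  v_rel = (0, -1),  |v_rel|² = 1
v_rel×d = (0)·(18) − (-1)·(8) = 8
since m = R²·1 − 8²:  R² = (64 + -15) / 1 = 49
R = √49 = 7  ⇒  r_B = 7 − 6 = 1

rB=1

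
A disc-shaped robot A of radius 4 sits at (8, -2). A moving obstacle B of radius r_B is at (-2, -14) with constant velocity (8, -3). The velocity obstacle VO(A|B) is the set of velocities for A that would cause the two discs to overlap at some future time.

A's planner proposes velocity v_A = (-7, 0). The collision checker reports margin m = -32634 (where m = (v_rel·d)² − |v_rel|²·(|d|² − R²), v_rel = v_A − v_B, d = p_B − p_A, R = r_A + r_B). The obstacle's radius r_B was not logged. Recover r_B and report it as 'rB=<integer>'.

m = -32634
d = (-10, -12);  v_rel = (-15, 3),  |v_rel|² = 234
v_rel×d = (-15)·(-12) − (3)·(-10) = 210
since m = R²·234 − 210²:  R² = (44100 + -32634) / 234 = 49
R = √49 = 7  ⇒  r_B = 7 − 4 = 3

rB=3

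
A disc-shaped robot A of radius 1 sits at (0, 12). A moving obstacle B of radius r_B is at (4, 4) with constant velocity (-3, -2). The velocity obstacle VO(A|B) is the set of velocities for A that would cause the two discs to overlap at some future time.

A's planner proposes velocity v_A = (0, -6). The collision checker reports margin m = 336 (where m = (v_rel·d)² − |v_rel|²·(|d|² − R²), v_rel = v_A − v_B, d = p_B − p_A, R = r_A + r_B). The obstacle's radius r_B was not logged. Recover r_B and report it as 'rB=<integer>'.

m = 336
d = (4, -8);  v_rel = (3, -4),  |v_rel|² = 25
v_rel×d = (3)·(-8) − (-4)·(4) = -8
since m = R²·25 − (-8)²:  R² = (64 + 336) / 25 = 16
R = √16 = 4  ⇒  r_B = 4 − 1 = 3

rB=3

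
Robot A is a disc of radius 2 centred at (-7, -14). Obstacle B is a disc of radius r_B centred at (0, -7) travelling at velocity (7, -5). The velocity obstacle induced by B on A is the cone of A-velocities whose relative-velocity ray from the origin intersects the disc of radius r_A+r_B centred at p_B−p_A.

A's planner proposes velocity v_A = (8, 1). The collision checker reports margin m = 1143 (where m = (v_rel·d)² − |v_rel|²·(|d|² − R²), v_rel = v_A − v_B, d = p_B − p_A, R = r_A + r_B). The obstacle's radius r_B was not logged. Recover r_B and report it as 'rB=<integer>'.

m = 1143
d = (7, 7);  v_rel = (1, 6),  |v_rel|² = 37
v_rel×d = (1)·(7) − (6)·(7) = -35
since m = R²·37 − (-35)²:  R² = (1225 + 1143) / 37 = 64
R = √64 = 8  ⇒  r_B = 8 − 2 = 6

rB=6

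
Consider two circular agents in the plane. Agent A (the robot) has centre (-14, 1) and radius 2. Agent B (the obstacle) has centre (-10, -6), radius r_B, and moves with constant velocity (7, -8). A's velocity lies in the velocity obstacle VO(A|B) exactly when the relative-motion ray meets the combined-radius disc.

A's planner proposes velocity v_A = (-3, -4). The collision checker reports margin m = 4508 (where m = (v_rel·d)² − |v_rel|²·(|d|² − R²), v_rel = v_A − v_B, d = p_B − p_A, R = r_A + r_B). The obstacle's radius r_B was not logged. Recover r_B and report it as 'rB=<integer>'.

m = 4508
d = (4, -7);  v_rel = (-10, 4),  |v_rel|² = 116
v_rel×d = (-10)·(-7) − (4)·(4) = 54
since m = R²·116 − 54²:  R² = (2916 + 4508) / 116 = 64
R = √64 = 8  ⇒  r_B = 8 − 2 = 6

rB=6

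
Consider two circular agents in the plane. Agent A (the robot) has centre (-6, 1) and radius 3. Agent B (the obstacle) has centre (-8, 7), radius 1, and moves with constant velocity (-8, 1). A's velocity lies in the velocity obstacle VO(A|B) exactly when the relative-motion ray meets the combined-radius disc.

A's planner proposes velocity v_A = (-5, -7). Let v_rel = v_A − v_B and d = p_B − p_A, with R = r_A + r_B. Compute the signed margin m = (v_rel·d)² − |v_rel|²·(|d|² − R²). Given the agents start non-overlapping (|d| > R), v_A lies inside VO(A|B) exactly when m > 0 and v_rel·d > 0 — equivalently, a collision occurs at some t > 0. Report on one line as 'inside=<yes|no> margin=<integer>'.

d = (-2, 6),  |d|² = 40;  R = 3+1 = 4,  c = 40−4² = 24
v_rel = (3, -8),  |v_rel|² = 73;  v_rel·d = (3)·(-2) + (-8)·(6) = -54
73·t² + 108·t + 24 = 0  ⇒  m = (-54)² − 73·24 = 1164
m = 1164 > 0,  v_rel·d = -54 < 0  ⇒  outside

inside=no margin=1164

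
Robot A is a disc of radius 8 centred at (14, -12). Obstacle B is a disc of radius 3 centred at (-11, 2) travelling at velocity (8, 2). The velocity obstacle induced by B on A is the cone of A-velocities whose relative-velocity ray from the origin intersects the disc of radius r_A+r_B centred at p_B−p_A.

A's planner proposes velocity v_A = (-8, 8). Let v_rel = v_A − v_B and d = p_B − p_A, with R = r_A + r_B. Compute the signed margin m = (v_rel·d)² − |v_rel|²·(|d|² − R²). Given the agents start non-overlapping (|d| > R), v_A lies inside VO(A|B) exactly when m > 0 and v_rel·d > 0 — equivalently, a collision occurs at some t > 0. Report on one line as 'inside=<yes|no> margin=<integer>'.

d = (-25, 14),  |d|² = 821;  R = 8+3 = 11,  c = 821−11² = 700
v_rel = (-16, 6),  |v_rel|² = 292;  v_rel·d = (-16)·(-25) + (6)·(14) = 484
292·t² − 968·t + 700 = 0  ⇒  m = 484² − 292·700 = 29856
m = 29856 > 0,  v_rel·d = 484 > 0  ⇒  inside

inside=yes margin=29856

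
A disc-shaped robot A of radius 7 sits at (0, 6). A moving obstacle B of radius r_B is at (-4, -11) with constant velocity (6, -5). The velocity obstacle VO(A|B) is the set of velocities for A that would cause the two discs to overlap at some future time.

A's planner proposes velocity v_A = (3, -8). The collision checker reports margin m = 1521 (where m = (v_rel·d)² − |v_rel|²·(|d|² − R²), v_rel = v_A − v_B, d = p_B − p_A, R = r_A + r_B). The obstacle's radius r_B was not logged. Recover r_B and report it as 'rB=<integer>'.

m = 1521
d = (-4, -17);  v_rel = (-3, -3),  |v_rel|² = 18
v_rel×d = (-3)·(-17) − (-3)·(-4) = 39
since m = R²·18 − 39²:  R² = (1521 + 1521) / 18 = 169
R = √169 = 13  ⇒  r_B = 13 − 7 = 6

rB=6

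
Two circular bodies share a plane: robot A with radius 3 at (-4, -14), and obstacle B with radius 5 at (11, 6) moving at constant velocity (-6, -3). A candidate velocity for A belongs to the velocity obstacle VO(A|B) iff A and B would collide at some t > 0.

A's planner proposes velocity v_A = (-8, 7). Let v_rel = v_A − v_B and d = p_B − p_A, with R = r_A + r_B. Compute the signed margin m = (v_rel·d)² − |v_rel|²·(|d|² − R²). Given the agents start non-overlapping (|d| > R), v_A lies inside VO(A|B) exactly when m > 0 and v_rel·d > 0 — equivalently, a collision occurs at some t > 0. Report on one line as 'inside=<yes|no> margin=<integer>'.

d = (15, 20),  |d|² = 625;  R = 3+5 = 8,  c = 625−8² = 561
v_rel = (-2, 10),  |v_rel|² = 104;  v_rel·d = (-2)·(15) + (10)·(20) = 170
104·t² − 340·t + 561 = 0  ⇒  m = 170² − 104·561 = -29444
m = -29444 < 0,  v_rel·d = 170 > 0  ⇒  outside

inside=no margin=-29444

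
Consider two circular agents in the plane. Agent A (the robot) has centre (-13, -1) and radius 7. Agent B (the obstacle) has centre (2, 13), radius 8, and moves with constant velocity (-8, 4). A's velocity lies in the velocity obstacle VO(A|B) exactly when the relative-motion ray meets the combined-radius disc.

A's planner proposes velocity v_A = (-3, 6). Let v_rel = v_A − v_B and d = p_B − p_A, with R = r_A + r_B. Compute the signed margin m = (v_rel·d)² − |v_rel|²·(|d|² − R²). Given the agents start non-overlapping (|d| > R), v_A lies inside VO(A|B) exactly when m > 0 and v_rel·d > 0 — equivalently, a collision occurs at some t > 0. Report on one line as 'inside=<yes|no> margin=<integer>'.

d = (15, 14),  |d|² = 421;  R = 7+8 = 15,  c = 421−15² = 196
v_rel = (5, 2),  |v_rel|² = 29;  v_rel·d = (5)·(15) + (2)·(14) = 103
29·t² − 206·t + 196 = 0  ⇒  m = 103² − 29·196 = 4925
m = 4925 > 0,  v_rel·d = 103 > 0  ⇒  inside

inside=yes margin=4925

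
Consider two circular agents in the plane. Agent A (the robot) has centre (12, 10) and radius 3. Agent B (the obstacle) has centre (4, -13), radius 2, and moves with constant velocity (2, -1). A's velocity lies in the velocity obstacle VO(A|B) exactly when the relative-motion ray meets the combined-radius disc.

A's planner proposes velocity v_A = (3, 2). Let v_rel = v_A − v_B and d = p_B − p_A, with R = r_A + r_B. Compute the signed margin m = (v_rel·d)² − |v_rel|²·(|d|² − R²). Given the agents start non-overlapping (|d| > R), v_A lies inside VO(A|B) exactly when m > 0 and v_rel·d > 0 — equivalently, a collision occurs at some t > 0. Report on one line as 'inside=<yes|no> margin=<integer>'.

d = (-8, -23),  |d|² = 593;  R = 3+2 = 5,  c = 593−5² = 568
v_rel = (1, 3),  |v_rel|² = 10;  v_rel·d = (1)·(-8) + (3)·(-23) = -77
10·t² + 154·t + 568 = 0  ⇒  m = (-77)² − 10·568 = 249
m = 249 > 0,  v_rel·d = -77 < 0  ⇒  outside

inside=no margin=249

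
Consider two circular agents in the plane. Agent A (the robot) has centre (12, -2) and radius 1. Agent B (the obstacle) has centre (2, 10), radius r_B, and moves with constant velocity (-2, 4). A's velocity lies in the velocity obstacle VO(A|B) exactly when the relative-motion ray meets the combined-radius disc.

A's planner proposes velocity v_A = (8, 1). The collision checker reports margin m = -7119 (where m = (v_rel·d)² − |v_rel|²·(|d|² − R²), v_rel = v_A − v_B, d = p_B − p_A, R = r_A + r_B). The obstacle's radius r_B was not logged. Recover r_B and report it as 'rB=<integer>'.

m = -7119
d = (-10, 12);  v_rel = (10, -3),  |v_rel|² = 109
v_rel×d = (10)·(12) − (-3)·(-10) = 90
since m = R²·109 − 90²:  R² = (8100 + -7119) / 109 = 9
R = √9 = 3  ⇒  r_B = 3 − 1 = 2

rB=2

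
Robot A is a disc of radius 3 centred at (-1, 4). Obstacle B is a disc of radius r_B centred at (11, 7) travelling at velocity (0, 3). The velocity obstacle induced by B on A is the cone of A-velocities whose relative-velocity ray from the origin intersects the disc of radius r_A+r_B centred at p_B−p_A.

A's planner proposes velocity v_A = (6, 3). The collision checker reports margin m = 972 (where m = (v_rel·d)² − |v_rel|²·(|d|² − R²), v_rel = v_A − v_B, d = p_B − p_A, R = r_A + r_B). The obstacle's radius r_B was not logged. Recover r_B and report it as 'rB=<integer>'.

m = 972
d = (12, 3);  v_rel = (6, 0),  |v_rel|² = 36
v_rel×d = (6)·(3) − (0)·(12) = 18
since m = R²·36 − 18²:  R² = (324 + 972) / 36 = 36
R = √36 = 6  ⇒  r_B = 6 − 3 = 3

rB=3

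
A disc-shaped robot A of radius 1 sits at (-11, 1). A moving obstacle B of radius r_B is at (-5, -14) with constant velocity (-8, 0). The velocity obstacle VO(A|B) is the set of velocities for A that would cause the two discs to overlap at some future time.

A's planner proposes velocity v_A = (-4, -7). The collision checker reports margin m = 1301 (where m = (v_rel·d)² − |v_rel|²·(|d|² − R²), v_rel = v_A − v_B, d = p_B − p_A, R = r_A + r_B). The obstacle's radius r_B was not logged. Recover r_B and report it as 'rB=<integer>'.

m = 1301
d = (6, -15);  v_rel = (4, -7),  |v_rel|² = 65
v_rel×d = (4)·(-15) − (-7)·(6) = -18
since m = R²·65 − (-18)²:  R² = (324 + 1301) / 65 = 25
R = √25 = 5  ⇒  r_B = 5 − 1 = 4

rB=4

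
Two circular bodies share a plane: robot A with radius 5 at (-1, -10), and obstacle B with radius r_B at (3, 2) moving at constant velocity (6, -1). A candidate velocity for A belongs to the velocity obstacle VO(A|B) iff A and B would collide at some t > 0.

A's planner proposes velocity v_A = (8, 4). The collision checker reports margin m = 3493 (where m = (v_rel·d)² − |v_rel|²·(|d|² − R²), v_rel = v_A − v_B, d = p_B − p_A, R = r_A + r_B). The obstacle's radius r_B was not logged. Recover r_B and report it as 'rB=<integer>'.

m = 3493
d = (4, 12);  v_rel = (2, 5),  |v_rel|² = 29
v_rel×d = (2)·(12) − (5)·(4) = 4
since m = R²·29 − 4²:  R² = (16 + 3493) / 29 = 121
R = √121 = 11  ⇒  r_B = 11 − 5 = 6

rB=6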